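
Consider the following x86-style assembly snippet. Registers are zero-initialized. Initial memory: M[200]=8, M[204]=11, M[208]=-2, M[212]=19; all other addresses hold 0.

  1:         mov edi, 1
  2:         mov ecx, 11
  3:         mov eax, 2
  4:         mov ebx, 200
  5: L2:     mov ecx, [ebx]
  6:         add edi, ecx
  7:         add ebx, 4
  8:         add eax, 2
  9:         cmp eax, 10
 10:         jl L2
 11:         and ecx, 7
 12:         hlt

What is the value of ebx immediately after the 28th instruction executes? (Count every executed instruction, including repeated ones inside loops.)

edi=1
ecx=11
eax=2
ebx=200
ecx=M[200]=8
edi=1+8=9
ebx=200+4=204
eax=2+2=4
cmp eax, 10  (cmp 4,10)
jl L2: taken
ecx=M[204]=11
edi=9+11=20
ebx=204+4=208
eax=4+2=6
cmp eax, 10  (cmp 6,10)
jl L2: taken
ecx=M[208]=-2
edi=20+(-2)=18
ebx=208+4=212
eax=6+2=8
cmp eax, 10  (cmp 8,10)
jl L2: taken
ecx=M[212]=19
edi=18+19=37
ebx=212+4=216
eax=8+2=10
cmp eax, 10  (cmp 10,10)
jl L2: not taken
After step 28: ebx = 216.

216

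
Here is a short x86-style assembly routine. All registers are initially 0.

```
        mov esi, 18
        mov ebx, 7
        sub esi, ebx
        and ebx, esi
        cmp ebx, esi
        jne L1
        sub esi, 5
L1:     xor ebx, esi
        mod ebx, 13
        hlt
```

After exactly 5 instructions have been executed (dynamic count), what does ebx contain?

3

esi=18
ebx=7
esi=18-7=11
ebx=7&11=3
cmp ebx, esi  (cmp 3,11)
After step 5: ebx = 3.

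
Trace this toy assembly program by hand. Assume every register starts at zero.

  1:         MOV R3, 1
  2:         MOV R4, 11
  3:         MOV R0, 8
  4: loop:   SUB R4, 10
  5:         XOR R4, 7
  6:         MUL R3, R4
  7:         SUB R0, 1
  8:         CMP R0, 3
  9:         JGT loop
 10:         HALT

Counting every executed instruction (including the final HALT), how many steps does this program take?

after MOV R3, 1: R3=1
after MOV R4, 11: R4=11
after MOV R0, 8: R0=8
after SUB R4, 10: R4=11-10=1
after XOR R4, 7: R4=1^7=6
after MUL R3, R4: R3=1*6=6
after SUB R0, 1: R0=8-1=7
CMP R0, 3  (cmp 7,3)
JGT loop: taken
after SUB R4, 10: R4=6-10=-4
after XOR R4, 7: R4=(-4)^7=-5
after MUL R3, R4: R3=6*(-5)=-30
after SUB R0, 1: R0=7-1=6
CMP R0, 3  (cmp 6,3)
JGT loop: taken
after SUB R4, 10: R4=(-5)-10=-15
after XOR R4, 7: R4=(-15)^7=-10
after MUL R3, R4: R3=(-30)*(-10)=300
after SUB R0, 1: R0=6-1=5
CMP R0, 3  (cmp 5,3)
JGT loop: taken
after SUB R4, 10: R4=(-10)-10=-20
after XOR R4, 7: R4=(-20)^7=-21
after MUL R3, R4: R3=300*(-21)=-6300
after SUB R0, 1: R0=5-1=4
CMP R0, 3  (cmp 4,3)
JGT loop: taken
after SUB R4, 10: R4=(-21)-10=-31
after XOR R4, 7: R4=(-31)^7=-26
after MUL R3, R4: R3=(-6300)*(-26)=163800
after SUB R0, 1: R0=4-1=3
CMP R0, 3  (cmp 3,3)
JGT loop: not taken
halt.
Total executed instructions: 34.

34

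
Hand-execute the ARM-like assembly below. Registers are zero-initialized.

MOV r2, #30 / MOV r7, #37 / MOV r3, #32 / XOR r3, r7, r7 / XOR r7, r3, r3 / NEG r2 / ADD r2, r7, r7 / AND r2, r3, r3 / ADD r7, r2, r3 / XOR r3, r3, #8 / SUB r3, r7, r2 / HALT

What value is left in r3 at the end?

after MOV r2, #30: r2=30
after MOV r7, #37: r7=37
after MOV r3, #32: r3=32
after XOR r3, r7, r7: r3=37^37=0
after XOR r7, r3, r3: r7=0^0=0
after NEG r2: r2=-(30)=-30
after ADD r2, r7, r7: r2=0+0=0
after AND r2, r3, r3: r2=0&0=0
after ADD r7, r2, r3: r7=0+0=0
after XOR r3, r3, #8: r3=0^8=8
after SUB r3, r7, r2: r3=0-0=0
halt.

0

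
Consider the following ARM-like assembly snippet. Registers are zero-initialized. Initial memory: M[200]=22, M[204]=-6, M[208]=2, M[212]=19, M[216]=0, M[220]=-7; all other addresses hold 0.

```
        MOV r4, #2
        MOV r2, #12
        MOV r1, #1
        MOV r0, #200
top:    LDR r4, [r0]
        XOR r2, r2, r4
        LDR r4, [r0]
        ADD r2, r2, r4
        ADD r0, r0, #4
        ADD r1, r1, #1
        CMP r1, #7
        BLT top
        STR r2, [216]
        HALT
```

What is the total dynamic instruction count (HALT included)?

54

r4=2
r2=12
r1=1
r0=200
r4=M[200]=22
r2=12^22=26
r4=M[200]=22
r2=26+22=48
r0=200+4=204
r1=1+1=2
CMP r1, #7  (cmp 2,7)
BLT top: taken
r4=M[204]=-6
r2=48^(-6)=-54
r4=M[204]=-6
r2=(-54)+(-6)=-60
r0=204+4=208
r1=2+1=3
CMP r1, #7  (cmp 3,7)
BLT top: taken
r4=M[208]=2
r2=(-60)^2=-58
r4=M[208]=2
r2=(-58)+2=-56
r0=208+4=212
r1=3+1=4
CMP r1, #7  (cmp 4,7)
BLT top: taken
r4=M[212]=19
r2=(-56)^19=-37
r4=M[212]=19
r2=(-37)+19=-18
r0=212+4=216
r1=4+1=5
CMP r1, #7  (cmp 5,7)
BLT top: taken
r4=M[216]=0
r2=(-18)^0=-18
r4=M[216]=0
r2=(-18)+0=-18
r0=216+4=220
r1=5+1=6
CMP r1, #7  (cmp 6,7)
BLT top: taken
r4=M[220]=-7
r2=(-18)^(-7)=23
r4=M[220]=-7
r2=23+(-7)=16
r0=220+4=224
r1=6+1=7
CMP r1, #7  (cmp 7,7)
BLT top: not taken
STR r2, [216] → M[216]=16
halt.
Total executed instructions: 54.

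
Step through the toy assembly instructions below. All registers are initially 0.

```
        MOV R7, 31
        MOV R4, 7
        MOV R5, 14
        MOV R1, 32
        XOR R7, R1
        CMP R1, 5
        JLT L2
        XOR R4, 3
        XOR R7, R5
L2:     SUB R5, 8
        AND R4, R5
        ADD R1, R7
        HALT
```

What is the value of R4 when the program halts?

MOV R7, 31 → R7=31
MOV R4, 7 → R4=7
MOV R5, 14 → R5=14
MOV R1, 32 → R1=32
XOR R7, R1 → R7=31^32=63
CMP R1, 5  (cmp 32,5)
JLT L2: not taken
XOR R4, 3 → R4=7^3=4
XOR R7, R5 → R7=63^14=49
SUB R5, 8 → R5=14-8=6
AND R4, R5 → R4=4&6=4
ADD R1, R7 → R1=32+49=81
halt.

4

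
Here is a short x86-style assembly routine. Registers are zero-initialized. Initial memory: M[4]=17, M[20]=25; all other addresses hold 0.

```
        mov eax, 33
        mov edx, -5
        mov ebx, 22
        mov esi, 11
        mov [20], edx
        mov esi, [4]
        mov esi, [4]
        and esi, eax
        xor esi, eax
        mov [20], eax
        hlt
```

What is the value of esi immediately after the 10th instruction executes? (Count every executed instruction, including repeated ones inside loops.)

32

mov eax, 33 → eax=33
mov edx, -5 → edx=-5
mov ebx, 22 → ebx=22
mov esi, 11 → esi=11
mov [20], edx → M[20]=-5
mov esi, [4] → esi=M[4]=17
mov esi, [4] → esi=M[4]=17
and esi, eax → esi=17&33=1
xor esi, eax → esi=1^33=32
mov [20], eax → M[20]=33
After step 10: esi = 32.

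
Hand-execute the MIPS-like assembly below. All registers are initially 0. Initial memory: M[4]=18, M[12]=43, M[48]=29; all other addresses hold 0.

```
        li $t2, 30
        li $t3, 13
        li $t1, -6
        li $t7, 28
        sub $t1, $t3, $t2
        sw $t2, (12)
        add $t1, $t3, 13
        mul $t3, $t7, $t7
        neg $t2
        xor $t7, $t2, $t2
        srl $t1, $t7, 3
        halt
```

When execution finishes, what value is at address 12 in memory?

30

after li $t2, 30: $t2=30
after li $t3, 13: $t3=13
after li $t1, -6: $t1=-6
after li $t7, 28: $t7=28
after sub $t1, $t3, $t2: $t1=13-30=-17
sw $t2, (12) → M[12]=30
after add $t1, $t3, 13: $t1=13+13=26
after mul $t3, $t7, $t7: $t3=28*28=784
after neg $t2: $t2=-(30)=-30
after xor $t7, $t2, $t2: $t7=(-30)^(-30)=0
after srl $t1, $t7, 3: $t1=0>>3=0
halt.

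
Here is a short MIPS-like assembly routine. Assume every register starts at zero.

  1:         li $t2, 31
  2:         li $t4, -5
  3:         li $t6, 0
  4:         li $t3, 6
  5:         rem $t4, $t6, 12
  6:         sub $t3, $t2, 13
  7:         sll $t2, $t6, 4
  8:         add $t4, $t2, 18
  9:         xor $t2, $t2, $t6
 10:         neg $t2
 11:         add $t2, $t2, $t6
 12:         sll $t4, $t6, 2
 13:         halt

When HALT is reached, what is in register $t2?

after li $t2, 31: $t2=31
after li $t4, -5: $t4=-5
after li $t6, 0: $t6=0
after li $t3, 6: $t3=6
after rem $t4, $t6, 12: $t4=0%12=0
after sub $t3, $t2, 13: $t3=31-13=18
after sll $t2, $t6, 4: $t2=0<<4=0
after add $t4, $t2, 18: $t4=0+18=18
after xor $t2, $t2, $t6: $t2=0^0=0
after neg $t2: $t2=-(0)=0
after add $t2, $t2, $t6: $t2=0+0=0
after sll $t4, $t6, 2: $t4=0<<2=0
halt.

0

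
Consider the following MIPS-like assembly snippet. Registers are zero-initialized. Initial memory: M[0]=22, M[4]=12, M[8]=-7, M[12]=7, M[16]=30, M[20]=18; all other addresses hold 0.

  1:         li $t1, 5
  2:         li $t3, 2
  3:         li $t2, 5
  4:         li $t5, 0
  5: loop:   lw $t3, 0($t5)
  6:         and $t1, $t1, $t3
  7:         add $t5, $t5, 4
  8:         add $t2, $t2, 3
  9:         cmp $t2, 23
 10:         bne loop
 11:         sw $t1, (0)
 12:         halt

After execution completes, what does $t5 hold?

24

after li $t1, 5: $t1=5
after li $t3, 2: $t3=2
after li $t2, 5: $t2=5
after li $t5, 0: $t5=0
after lw $t3, 0($t5): $t3=M[0]=22
after and $t1, $t1, $t3: $t1=5&22=4
after add $t5, $t5, 4: $t5=0+4=4
after add $t2, $t2, 3: $t2=5+3=8
cmp $t2, 23  (cmp 8,23)
bne loop: taken
after lw $t3, 0($t5): $t3=M[4]=12
after and $t1, $t1, $t3: $t1=4&12=4
after add $t5, $t5, 4: $t5=4+4=8
after add $t2, $t2, 3: $t2=8+3=11
cmp $t2, 23  (cmp 11,23)
bne loop: taken
after lw $t3, 0($t5): $t3=M[8]=-7
after and $t1, $t1, $t3: $t1=4&(-7)=0
after add $t5, $t5, 4: $t5=8+4=12
after add $t2, $t2, 3: $t2=11+3=14
cmp $t2, 23  (cmp 14,23)
bne loop: taken
after lw $t3, 0($t5): $t3=M[12]=7
after and $t1, $t1, $t3: $t1=0&7=0
after add $t5, $t5, 4: $t5=12+4=16
after add $t2, $t2, 3: $t2=14+3=17
cmp $t2, 23  (cmp 17,23)
bne loop: taken
after lw $t3, 0($t5): $t3=M[16]=30
after and $t1, $t1, $t3: $t1=0&30=0
after add $t5, $t5, 4: $t5=16+4=20
after add $t2, $t2, 3: $t2=17+3=20
cmp $t2, 23  (cmp 20,23)
bne loop: taken
after lw $t3, 0($t5): $t3=M[20]=18
after and $t1, $t1, $t3: $t1=0&18=0
after add $t5, $t5, 4: $t5=20+4=24
after add $t2, $t2, 3: $t2=20+3=23
cmp $t2, 23  (cmp 23,23)
bne loop: not taken
sw $t1, (0) → M[0]=0
halt.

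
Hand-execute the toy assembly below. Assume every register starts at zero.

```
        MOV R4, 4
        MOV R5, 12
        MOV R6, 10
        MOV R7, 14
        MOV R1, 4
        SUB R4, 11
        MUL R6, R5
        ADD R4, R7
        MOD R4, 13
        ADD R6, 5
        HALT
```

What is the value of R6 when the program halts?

125

MOV R4, 4 → R4=4
MOV R5, 12 → R5=12
MOV R6, 10 → R6=10
MOV R7, 14 → R7=14
MOV R1, 4 → R1=4
SUB R4, 11 → R4=4-11=-7
MUL R6, R5 → R6=10*12=120
ADD R4, R7 → R4=(-7)+14=7
MOD R4, 13 → R4=7%13=7
ADD R6, 5 → R6=120+5=125
halt.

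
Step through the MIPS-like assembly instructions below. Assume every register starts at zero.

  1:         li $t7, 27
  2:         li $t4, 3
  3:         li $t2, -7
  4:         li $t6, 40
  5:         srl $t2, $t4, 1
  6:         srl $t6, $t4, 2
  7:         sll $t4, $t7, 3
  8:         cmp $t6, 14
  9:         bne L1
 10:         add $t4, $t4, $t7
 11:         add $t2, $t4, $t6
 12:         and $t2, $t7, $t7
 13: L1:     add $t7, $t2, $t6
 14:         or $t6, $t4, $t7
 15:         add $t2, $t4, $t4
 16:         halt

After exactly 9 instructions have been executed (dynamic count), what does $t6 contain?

0

after li $t7, 27: $t7=27
after li $t4, 3: $t4=3
after li $t2, -7: $t2=-7
after li $t6, 40: $t6=40
after srl $t2, $t4, 1: $t2=3>>1=1
after srl $t6, $t4, 2: $t6=3>>2=0
after sll $t4, $t7, 3: $t4=27<<3=216
cmp $t6, 14  (cmp 0,14)
bne L1: taken
After step 9: $t6 = 0.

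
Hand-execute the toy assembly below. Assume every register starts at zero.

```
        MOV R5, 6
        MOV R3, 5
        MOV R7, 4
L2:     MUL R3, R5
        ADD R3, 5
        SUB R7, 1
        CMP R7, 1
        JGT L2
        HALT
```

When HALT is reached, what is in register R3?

MOV R5, 6 → R5=6
MOV R3, 5 → R3=5
MOV R7, 4 → R7=4
MUL R3, R5 → R3=5*6=30
ADD R3, 5 → R3=30+5=35
SUB R7, 1 → R7=4-1=3
CMP R7, 1  (cmp 3,1)
JGT L2: taken
MUL R3, R5 → R3=35*6=210
ADD R3, 5 → R3=210+5=215
SUB R7, 1 → R7=3-1=2
CMP R7, 1  (cmp 2,1)
JGT L2: taken
MUL R3, R5 → R3=215*6=1290
ADD R3, 5 → R3=1290+5=1295
SUB R7, 1 → R7=2-1=1
CMP R7, 1  (cmp 1,1)
JGT L2: not taken
halt.

1295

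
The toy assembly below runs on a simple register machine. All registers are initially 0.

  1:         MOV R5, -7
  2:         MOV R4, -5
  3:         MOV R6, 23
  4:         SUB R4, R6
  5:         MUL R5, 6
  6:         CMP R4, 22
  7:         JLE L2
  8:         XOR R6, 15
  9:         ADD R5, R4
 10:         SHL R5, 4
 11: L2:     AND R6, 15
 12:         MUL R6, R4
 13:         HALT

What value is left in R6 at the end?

-196

R5=-7
R4=-5
R6=23
R4=(-5)-23=-28
R5=(-7)*6=-42
CMP R4, 22  (cmp -28,22)
JLE L2: taken
R6=23&15=7
R6=7*(-28)=-196
halt.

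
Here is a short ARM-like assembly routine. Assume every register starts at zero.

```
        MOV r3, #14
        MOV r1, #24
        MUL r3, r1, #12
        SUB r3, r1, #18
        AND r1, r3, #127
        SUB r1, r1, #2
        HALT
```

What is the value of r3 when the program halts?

6

r3=14
r1=24
r3=24*12=288
r3=24-18=6
r1=6&127=6
r1=6-2=4
halt.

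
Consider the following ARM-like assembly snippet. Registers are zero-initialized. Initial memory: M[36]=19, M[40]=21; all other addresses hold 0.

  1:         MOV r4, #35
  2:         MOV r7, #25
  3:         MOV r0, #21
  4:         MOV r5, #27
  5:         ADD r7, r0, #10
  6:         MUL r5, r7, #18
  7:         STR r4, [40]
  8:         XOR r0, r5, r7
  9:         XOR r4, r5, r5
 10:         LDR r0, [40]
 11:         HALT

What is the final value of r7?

MOV r4, #35 → r4=35
MOV r7, #25 → r7=25
MOV r0, #21 → r0=21
MOV r5, #27 → r5=27
ADD r7, r0, #10 → r7=21+10=31
MUL r5, r7, #18 → r5=31*18=558
STR r4, [40] → M[40]=35
XOR r0, r5, r7 → r0=558^31=561
XOR r4, r5, r5 → r4=558^558=0
LDR r0, [40] → r0=M[40]=35
halt.

31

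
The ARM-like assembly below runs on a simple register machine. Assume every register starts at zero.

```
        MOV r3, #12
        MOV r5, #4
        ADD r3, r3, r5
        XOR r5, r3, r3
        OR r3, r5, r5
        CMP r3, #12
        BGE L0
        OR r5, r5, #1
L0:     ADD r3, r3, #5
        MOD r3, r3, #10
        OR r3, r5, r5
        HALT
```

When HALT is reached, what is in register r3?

after MOV r3, #12: r3=12
after MOV r5, #4: r5=4
after ADD r3, r3, r5: r3=12+4=16
after XOR r5, r3, r3: r5=16^16=0
after OR r3, r5, r5: r3=0|0=0
CMP r3, #12  (cmp 0,12)
BGE L0: not taken
after OR r5, r5, #1: r5=0|1=1
after ADD r3, r3, #5: r3=0+5=5
after MOD r3, r3, #10: r3=5%10=5
after OR r3, r5, r5: r3=1|1=1
halt.

1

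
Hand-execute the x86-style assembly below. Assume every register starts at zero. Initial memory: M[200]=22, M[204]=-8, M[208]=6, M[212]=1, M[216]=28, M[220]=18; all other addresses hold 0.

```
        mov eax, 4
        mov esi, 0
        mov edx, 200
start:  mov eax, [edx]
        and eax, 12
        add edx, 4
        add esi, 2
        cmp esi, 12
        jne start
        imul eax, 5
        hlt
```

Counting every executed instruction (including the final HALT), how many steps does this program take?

41

after mov eax, 4: eax=4
after mov esi, 0: esi=0
after mov edx, 200: edx=200
after mov eax, [edx]: eax=M[200]=22
after and eax, 12: eax=22&12=4
after add edx, 4: edx=200+4=204
after add esi, 2: esi=0+2=2
cmp esi, 12  (cmp 2,12)
jne start: taken
after mov eax, [edx]: eax=M[204]=-8
after and eax, 12: eax=(-8)&12=8
after add edx, 4: edx=204+4=208
after add esi, 2: esi=2+2=4
cmp esi, 12  (cmp 4,12)
jne start: taken
after mov eax, [edx]: eax=M[208]=6
after and eax, 12: eax=6&12=4
after add edx, 4: edx=208+4=212
after add esi, 2: esi=4+2=6
cmp esi, 12  (cmp 6,12)
jne start: taken
after mov eax, [edx]: eax=M[212]=1
after and eax, 12: eax=1&12=0
after add edx, 4: edx=212+4=216
after add esi, 2: esi=6+2=8
cmp esi, 12  (cmp 8,12)
jne start: taken
after mov eax, [edx]: eax=M[216]=28
after and eax, 12: eax=28&12=12
after add edx, 4: edx=216+4=220
after add esi, 2: esi=8+2=10
cmp esi, 12  (cmp 10,12)
jne start: taken
after mov eax, [edx]: eax=M[220]=18
after and eax, 12: eax=18&12=0
after add edx, 4: edx=220+4=224
after add esi, 2: esi=10+2=12
cmp esi, 12  (cmp 12,12)
jne start: not taken
after imul eax, 5: eax=0*5=0
halt.
Total executed instructions: 41.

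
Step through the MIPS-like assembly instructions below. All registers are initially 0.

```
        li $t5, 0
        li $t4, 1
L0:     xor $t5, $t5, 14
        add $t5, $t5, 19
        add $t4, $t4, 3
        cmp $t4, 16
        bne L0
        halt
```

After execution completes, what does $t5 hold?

125

li $t5, 0 → $t5=0
li $t4, 1 → $t4=1
xor $t5, $t5, 14 → $t5=0^14=14
add $t5, $t5, 19 → $t5=14+19=33
add $t4, $t4, 3 → $t4=1+3=4
cmp $t4, 16  (cmp 4,16)
bne L0: taken
xor $t5, $t5, 14 → $t5=33^14=47
add $t5, $t5, 19 → $t5=47+19=66
add $t4, $t4, 3 → $t4=4+3=7
cmp $t4, 16  (cmp 7,16)
bne L0: taken
xor $t5, $t5, 14 → $t5=66^14=76
add $t5, $t5, 19 → $t5=76+19=95
add $t4, $t4, 3 → $t4=7+3=10
cmp $t4, 16  (cmp 10,16)
bne L0: taken
xor $t5, $t5, 14 → $t5=95^14=81
add $t5, $t5, 19 → $t5=81+19=100
add $t4, $t4, 3 → $t4=10+3=13
cmp $t4, 16  (cmp 13,16)
bne L0: taken
xor $t5, $t5, 14 → $t5=100^14=106
add $t5, $t5, 19 → $t5=106+19=125
add $t4, $t4, 3 → $t4=13+3=16
cmp $t4, 16  (cmp 16,16)
bne L0: not taken
halt.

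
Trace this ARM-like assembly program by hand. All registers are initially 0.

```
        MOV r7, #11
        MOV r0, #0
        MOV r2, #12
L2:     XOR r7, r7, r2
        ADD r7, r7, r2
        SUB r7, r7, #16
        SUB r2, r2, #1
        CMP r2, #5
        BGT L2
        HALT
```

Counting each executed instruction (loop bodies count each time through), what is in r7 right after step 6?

3

r7=11
r0=0
r2=12
r7=11^12=7
r7=7+12=19
r7=19-16=3
After step 6: r7 = 3.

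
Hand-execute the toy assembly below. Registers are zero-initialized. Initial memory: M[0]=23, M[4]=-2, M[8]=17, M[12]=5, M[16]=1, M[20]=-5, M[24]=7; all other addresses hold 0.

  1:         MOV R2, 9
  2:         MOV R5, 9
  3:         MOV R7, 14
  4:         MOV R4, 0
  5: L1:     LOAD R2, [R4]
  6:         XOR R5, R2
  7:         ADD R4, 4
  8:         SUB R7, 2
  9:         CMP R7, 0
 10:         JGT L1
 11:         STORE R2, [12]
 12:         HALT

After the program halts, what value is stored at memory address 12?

7

R2=9
R5=9
R7=14
R4=0
R2=M[0]=23
R5=9^23=30
R4=0+4=4
R7=14-2=12
CMP R7, 0  (cmp 12,0)
JGT L1: taken
R2=M[4]=-2
R5=30^(-2)=-32
R4=4+4=8
R7=12-2=10
CMP R7, 0  (cmp 10,0)
JGT L1: taken
R2=M[8]=17
R5=(-32)^17=-15
R4=8+4=12
R7=10-2=8
CMP R7, 0  (cmp 8,0)
JGT L1: taken
R2=M[12]=5
R5=(-15)^5=-12
R4=12+4=16
R7=8-2=6
CMP R7, 0  (cmp 6,0)
JGT L1: taken
R2=M[16]=1
R5=(-12)^1=-11
R4=16+4=20
R7=6-2=4
CMP R7, 0  (cmp 4,0)
JGT L1: taken
R2=M[20]=-5
R5=(-11)^(-5)=14
R4=20+4=24
R7=4-2=2
CMP R7, 0  (cmp 2,0)
JGT L1: taken
R2=M[24]=7
R5=14^7=9
R4=24+4=28
R7=2-2=0
CMP R7, 0  (cmp 0,0)
JGT L1: not taken
STORE R2, [12] → M[12]=7
halt.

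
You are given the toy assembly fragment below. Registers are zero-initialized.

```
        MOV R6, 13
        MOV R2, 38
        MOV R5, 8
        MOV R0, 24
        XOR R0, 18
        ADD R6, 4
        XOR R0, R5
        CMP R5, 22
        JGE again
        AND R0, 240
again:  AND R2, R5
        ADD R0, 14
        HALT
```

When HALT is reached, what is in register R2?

MOV R6, 13 → R6=13
MOV R2, 38 → R2=38
MOV R5, 8 → R5=8
MOV R0, 24 → R0=24
XOR R0, 18 → R0=24^18=10
ADD R6, 4 → R6=13+4=17
XOR R0, R5 → R0=10^8=2
CMP R5, 22  (cmp 8,22)
JGE again: not taken
AND R0, 240 → R0=2&240=0
AND R2, R5 → R2=38&8=0
ADD R0, 14 → R0=0+14=14
halt.

0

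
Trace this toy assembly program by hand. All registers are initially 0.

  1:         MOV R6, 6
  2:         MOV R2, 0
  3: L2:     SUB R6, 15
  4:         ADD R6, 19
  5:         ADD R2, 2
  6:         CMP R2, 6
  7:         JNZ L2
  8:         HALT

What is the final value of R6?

MOV R6, 6 → R6=6
MOV R2, 0 → R2=0
SUB R6, 15 → R6=6-15=-9
ADD R6, 19 → R6=(-9)+19=10
ADD R2, 2 → R2=0+2=2
CMP R2, 6  (cmp 2,6)
JNZ L2: taken
SUB R6, 15 → R6=10-15=-5
ADD R6, 19 → R6=(-5)+19=14
ADD R2, 2 → R2=2+2=4
CMP R2, 6  (cmp 4,6)
JNZ L2: taken
SUB R6, 15 → R6=14-15=-1
ADD R6, 19 → R6=(-1)+19=18
ADD R2, 2 → R2=4+2=6
CMP R2, 6  (cmp 6,6)
JNZ L2: not taken
halt.

18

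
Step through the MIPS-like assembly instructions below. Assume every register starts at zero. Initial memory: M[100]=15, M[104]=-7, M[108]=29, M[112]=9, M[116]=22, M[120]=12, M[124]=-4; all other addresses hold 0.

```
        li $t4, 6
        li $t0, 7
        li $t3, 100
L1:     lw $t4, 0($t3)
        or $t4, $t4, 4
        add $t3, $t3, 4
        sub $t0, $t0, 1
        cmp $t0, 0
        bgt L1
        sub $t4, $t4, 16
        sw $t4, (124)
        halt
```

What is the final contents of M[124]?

$t4=6
$t0=7
$t3=100
$t4=M[100]=15
$t4=15|4=15
$t3=100+4=104
$t0=7-1=6
cmp $t0, 0  (cmp 6,0)
bgt L1: taken
$t4=M[104]=-7
$t4=(-7)|4=-3
$t3=104+4=108
$t0=6-1=5
cmp $t0, 0  (cmp 5,0)
bgt L1: taken
$t4=M[108]=29
$t4=29|4=29
$t3=108+4=112
$t0=5-1=4
cmp $t0, 0  (cmp 4,0)
bgt L1: taken
$t4=M[112]=9
$t4=9|4=13
$t3=112+4=116
$t0=4-1=3
cmp $t0, 0  (cmp 3,0)
bgt L1: taken
$t4=M[116]=22
$t4=22|4=22
$t3=116+4=120
$t0=3-1=2
cmp $t0, 0  (cmp 2,0)
bgt L1: taken
$t4=M[120]=12
$t4=12|4=12
$t3=120+4=124
$t0=2-1=1
cmp $t0, 0  (cmp 1,0)
bgt L1: taken
$t4=M[124]=-4
$t4=(-4)|4=-4
$t3=124+4=128
$t0=1-1=0
cmp $t0, 0  (cmp 0,0)
bgt L1: not taken
$t4=(-4)-16=-20
sw $t4, (124) → M[124]=-20
halt.

-20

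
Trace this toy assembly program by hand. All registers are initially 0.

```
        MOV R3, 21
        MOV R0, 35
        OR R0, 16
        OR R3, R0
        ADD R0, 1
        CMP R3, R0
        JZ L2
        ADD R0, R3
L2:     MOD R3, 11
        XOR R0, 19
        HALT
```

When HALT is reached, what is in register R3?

0

after MOV R3, 21: R3=21
after MOV R0, 35: R0=35
after OR R0, 16: R0=35|16=51
after OR R3, R0: R3=21|51=55
after ADD R0, 1: R0=51+1=52
CMP R3, R0  (cmp 55,52)
JZ L2: not taken
after ADD R0, R3: R0=52+55=107
after MOD R3, 11: R3=55%11=0
after XOR R0, 19: R0=107^19=120
halt.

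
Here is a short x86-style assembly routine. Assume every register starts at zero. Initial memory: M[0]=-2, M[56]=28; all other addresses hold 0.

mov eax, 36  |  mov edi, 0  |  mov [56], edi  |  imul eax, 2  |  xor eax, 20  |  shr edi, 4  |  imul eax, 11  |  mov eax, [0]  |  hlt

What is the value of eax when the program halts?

mov eax, 36 → eax=36
mov edi, 0 → edi=0
mov [56], edi → M[56]=0
imul eax, 2 → eax=36*2=72
xor eax, 20 → eax=72^20=92
shr edi, 4 → edi=0>>4=0
imul eax, 11 → eax=92*11=1012
mov eax, [0] → eax=M[0]=-2
halt.

-2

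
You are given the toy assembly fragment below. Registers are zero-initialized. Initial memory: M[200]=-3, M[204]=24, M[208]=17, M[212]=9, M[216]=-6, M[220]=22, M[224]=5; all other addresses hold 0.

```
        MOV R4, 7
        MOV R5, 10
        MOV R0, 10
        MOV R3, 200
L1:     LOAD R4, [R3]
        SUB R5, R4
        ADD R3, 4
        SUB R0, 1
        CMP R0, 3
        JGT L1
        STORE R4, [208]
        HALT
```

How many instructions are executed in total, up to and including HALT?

48

R4=7
R5=10
R0=10
R3=200
R4=M[200]=-3
R5=10-(-3)=13
R3=200+4=204
R0=10-1=9
CMP R0, 3  (cmp 9,3)
JGT L1: taken
R4=M[204]=24
R5=13-24=-11
R3=204+4=208
R0=9-1=8
CMP R0, 3  (cmp 8,3)
JGT L1: taken
R4=M[208]=17
R5=(-11)-17=-28
R3=208+4=212
R0=8-1=7
CMP R0, 3  (cmp 7,3)
JGT L1: taken
R4=M[212]=9
R5=(-28)-9=-37
R3=212+4=216
R0=7-1=6
CMP R0, 3  (cmp 6,3)
JGT L1: taken
R4=M[216]=-6
R5=(-37)-(-6)=-31
R3=216+4=220
R0=6-1=5
CMP R0, 3  (cmp 5,3)
JGT L1: taken
R4=M[220]=22
R5=(-31)-22=-53
R3=220+4=224
R0=5-1=4
CMP R0, 3  (cmp 4,3)
JGT L1: taken
R4=M[224]=5
R5=(-53)-5=-58
R3=224+4=228
R0=4-1=3
CMP R0, 3  (cmp 3,3)
JGT L1: not taken
STORE R4, [208] → M[208]=5
halt.
Total executed instructions: 48.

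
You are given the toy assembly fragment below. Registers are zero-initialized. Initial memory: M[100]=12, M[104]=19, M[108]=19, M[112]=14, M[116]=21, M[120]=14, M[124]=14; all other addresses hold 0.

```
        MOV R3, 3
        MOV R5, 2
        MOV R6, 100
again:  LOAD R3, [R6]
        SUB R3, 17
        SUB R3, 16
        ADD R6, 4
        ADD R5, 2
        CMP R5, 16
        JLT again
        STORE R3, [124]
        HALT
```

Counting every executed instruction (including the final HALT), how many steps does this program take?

54

R3=3
R5=2
R6=100
R3=M[100]=12
R3=12-17=-5
R3=(-5)-16=-21
R6=100+4=104
R5=2+2=4
CMP R5, 16  (cmp 4,16)
JLT again: taken
R3=M[104]=19
R3=19-17=2
R3=2-16=-14
R6=104+4=108
R5=4+2=6
CMP R5, 16  (cmp 6,16)
JLT again: taken
R3=M[108]=19
R3=19-17=2
R3=2-16=-14
R6=108+4=112
R5=6+2=8
CMP R5, 16  (cmp 8,16)
JLT again: taken
R3=M[112]=14
R3=14-17=-3
R3=(-3)-16=-19
R6=112+4=116
R5=8+2=10
CMP R5, 16  (cmp 10,16)
JLT again: taken
R3=M[116]=21
R3=21-17=4
R3=4-16=-12
R6=116+4=120
R5=10+2=12
CMP R5, 16  (cmp 12,16)
JLT again: taken
R3=M[120]=14
R3=14-17=-3
R3=(-3)-16=-19
R6=120+4=124
R5=12+2=14
CMP R5, 16  (cmp 14,16)
JLT again: taken
R3=M[124]=14
R3=14-17=-3
R3=(-3)-16=-19
R6=124+4=128
R5=14+2=16
CMP R5, 16  (cmp 16,16)
JLT again: not taken
STORE R3, [124] → M[124]=-19
halt.
Total executed instructions: 54.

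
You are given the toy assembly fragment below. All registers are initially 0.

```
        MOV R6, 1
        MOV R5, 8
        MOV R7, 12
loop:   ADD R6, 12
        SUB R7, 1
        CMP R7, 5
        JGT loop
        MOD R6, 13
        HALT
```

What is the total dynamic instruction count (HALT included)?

33

R6=1
R5=8
R7=12
R6=1+12=13
R7=12-1=11
CMP R7, 5  (cmp 11,5)
JGT loop: taken
R6=13+12=25
R7=11-1=10
CMP R7, 5  (cmp 10,5)
JGT loop: taken
R6=25+12=37
R7=10-1=9
CMP R7, 5  (cmp 9,5)
JGT loop: taken
R6=37+12=49
R7=9-1=8
CMP R7, 5  (cmp 8,5)
JGT loop: taken
R6=49+12=61
R7=8-1=7
CMP R7, 5  (cmp 7,5)
JGT loop: taken
R6=61+12=73
R7=7-1=6
CMP R7, 5  (cmp 6,5)
JGT loop: taken
R6=73+12=85
R7=6-1=5
CMP R7, 5  (cmp 5,5)
JGT loop: not taken
R6=85%13=7
halt.
Total executed instructions: 33.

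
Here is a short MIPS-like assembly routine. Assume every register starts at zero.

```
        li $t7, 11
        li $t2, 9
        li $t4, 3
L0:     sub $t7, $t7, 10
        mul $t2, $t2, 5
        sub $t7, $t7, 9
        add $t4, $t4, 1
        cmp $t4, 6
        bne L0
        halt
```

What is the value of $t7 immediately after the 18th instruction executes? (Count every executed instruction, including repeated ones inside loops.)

$t7=11
$t2=9
$t4=3
$t7=11-10=1
$t2=9*5=45
$t7=1-9=-8
$t4=3+1=4
cmp $t4, 6  (cmp 4,6)
bne L0: taken
$t7=(-8)-10=-18
$t2=45*5=225
$t7=(-18)-9=-27
$t4=4+1=5
cmp $t4, 6  (cmp 5,6)
bne L0: taken
$t7=(-27)-10=-37
$t2=225*5=1125
$t7=(-37)-9=-46
After step 18: $t7 = -46.

-46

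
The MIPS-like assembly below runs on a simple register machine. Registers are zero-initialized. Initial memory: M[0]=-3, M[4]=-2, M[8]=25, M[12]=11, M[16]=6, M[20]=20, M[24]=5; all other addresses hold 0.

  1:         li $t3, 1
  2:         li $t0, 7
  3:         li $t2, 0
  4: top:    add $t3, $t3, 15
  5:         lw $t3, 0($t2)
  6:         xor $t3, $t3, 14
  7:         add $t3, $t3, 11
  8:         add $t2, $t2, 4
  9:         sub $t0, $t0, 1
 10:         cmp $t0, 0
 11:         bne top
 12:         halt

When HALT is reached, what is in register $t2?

$t3=1
$t0=7
$t2=0
$t3=1+15=16
$t3=M[0]=-3
$t3=(-3)^14=-13
$t3=(-13)+11=-2
$t2=0+4=4
$t0=7-1=6
cmp $t0, 0  (cmp 6,0)
bne top: taken
$t3=(-2)+15=13
$t3=M[4]=-2
$t3=(-2)^14=-16
$t3=(-16)+11=-5
$t2=4+4=8
$t0=6-1=5
cmp $t0, 0  (cmp 5,0)
bne top: taken
$t3=(-5)+15=10
$t3=M[8]=25
$t3=25^14=23
$t3=23+11=34
$t2=8+4=12
$t0=5-1=4
cmp $t0, 0  (cmp 4,0)
bne top: taken
$t3=34+15=49
$t3=M[12]=11
$t3=11^14=5
$t3=5+11=16
$t2=12+4=16
$t0=4-1=3
cmp $t0, 0  (cmp 3,0)
bne top: taken
$t3=16+15=31
$t3=M[16]=6
$t3=6^14=8
$t3=8+11=19
$t2=16+4=20
$t0=3-1=2
cmp $t0, 0  (cmp 2,0)
bne top: taken
$t3=19+15=34
$t3=M[20]=20
$t3=20^14=26
$t3=26+11=37
$t2=20+4=24
$t0=2-1=1
cmp $t0, 0  (cmp 1,0)
bne top: taken
$t3=37+15=52
$t3=M[24]=5
$t3=5^14=11
$t3=11+11=22
$t2=24+4=28
$t0=1-1=0
cmp $t0, 0  (cmp 0,0)
bne top: not taken
halt.

28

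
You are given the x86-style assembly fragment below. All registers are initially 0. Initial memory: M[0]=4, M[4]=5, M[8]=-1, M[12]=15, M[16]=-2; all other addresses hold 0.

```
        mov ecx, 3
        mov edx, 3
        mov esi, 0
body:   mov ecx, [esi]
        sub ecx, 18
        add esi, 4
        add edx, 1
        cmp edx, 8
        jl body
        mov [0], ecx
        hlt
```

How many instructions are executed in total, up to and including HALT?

35

mov ecx, 3 → ecx=3
mov edx, 3 → edx=3
mov esi, 0 → esi=0
mov ecx, [esi] → ecx=M[0]=4
sub ecx, 18 → ecx=4-18=-14
add esi, 4 → esi=0+4=4
add edx, 1 → edx=3+1=4
cmp edx, 8  (cmp 4,8)
jl body: taken
mov ecx, [esi] → ecx=M[4]=5
sub ecx, 18 → ecx=5-18=-13
add esi, 4 → esi=4+4=8
add edx, 1 → edx=4+1=5
cmp edx, 8  (cmp 5,8)
jl body: taken
mov ecx, [esi] → ecx=M[8]=-1
sub ecx, 18 → ecx=(-1)-18=-19
add esi, 4 → esi=8+4=12
add edx, 1 → edx=5+1=6
cmp edx, 8  (cmp 6,8)
jl body: taken
mov ecx, [esi] → ecx=M[12]=15
sub ecx, 18 → ecx=15-18=-3
add esi, 4 → esi=12+4=16
add edx, 1 → edx=6+1=7
cmp edx, 8  (cmp 7,8)
jl body: taken
mov ecx, [esi] → ecx=M[16]=-2
sub ecx, 18 → ecx=(-2)-18=-20
add esi, 4 → esi=16+4=20
add edx, 1 → edx=7+1=8
cmp edx, 8  (cmp 8,8)
jl body: not taken
mov [0], ecx → M[0]=-20
halt.
Total executed instructions: 35.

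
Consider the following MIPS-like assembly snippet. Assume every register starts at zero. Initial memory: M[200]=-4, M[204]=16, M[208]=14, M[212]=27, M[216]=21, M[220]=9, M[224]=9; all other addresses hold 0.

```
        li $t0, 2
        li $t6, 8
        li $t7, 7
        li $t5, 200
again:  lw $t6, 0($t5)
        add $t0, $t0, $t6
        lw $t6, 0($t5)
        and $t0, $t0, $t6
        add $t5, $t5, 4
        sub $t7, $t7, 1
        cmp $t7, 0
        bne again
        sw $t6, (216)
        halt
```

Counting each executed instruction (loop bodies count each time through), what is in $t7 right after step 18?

5

li $t0, 2 → $t0=2
li $t6, 8 → $t6=8
li $t7, 7 → $t7=7
li $t5, 200 → $t5=200
lw $t6, 0($t5) → $t6=M[200]=-4
add $t0, $t0, $t6 → $t0=2+(-4)=-2
lw $t6, 0($t5) → $t6=M[200]=-4
and $t0, $t0, $t6 → $t0=(-2)&(-4)=-4
add $t5, $t5, 4 → $t5=200+4=204
sub $t7, $t7, 1 → $t7=7-1=6
cmp $t7, 0  (cmp 6,0)
bne again: taken
lw $t6, 0($t5) → $t6=M[204]=16
add $t0, $t0, $t6 → $t0=(-4)+16=12
lw $t6, 0($t5) → $t6=M[204]=16
and $t0, $t0, $t6 → $t0=12&16=0
add $t5, $t5, 4 → $t5=204+4=208
sub $t7, $t7, 1 → $t7=6-1=5
After step 18: $t7 = 5.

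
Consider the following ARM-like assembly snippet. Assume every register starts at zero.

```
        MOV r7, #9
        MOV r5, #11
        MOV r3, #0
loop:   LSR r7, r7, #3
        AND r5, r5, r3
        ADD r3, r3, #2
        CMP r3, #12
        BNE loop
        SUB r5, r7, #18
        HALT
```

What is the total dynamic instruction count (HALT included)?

35

MOV r7, #9 → r7=9
MOV r5, #11 → r5=11
MOV r3, #0 → r3=0
LSR r7, r7, #3 → r7=9>>3=1
AND r5, r5, r3 → r5=11&0=0
ADD r3, r3, #2 → r3=0+2=2
CMP r3, #12  (cmp 2,12)
BNE loop: taken
LSR r7, r7, #3 → r7=1>>3=0
AND r5, r5, r3 → r5=0&2=0
ADD r3, r3, #2 → r3=2+2=4
CMP r3, #12  (cmp 4,12)
BNE loop: taken
LSR r7, r7, #3 → r7=0>>3=0
AND r5, r5, r3 → r5=0&4=0
ADD r3, r3, #2 → r3=4+2=6
CMP r3, #12  (cmp 6,12)
BNE loop: taken
LSR r7, r7, #3 → r7=0>>3=0
AND r5, r5, r3 → r5=0&6=0
ADD r3, r3, #2 → r3=6+2=8
CMP r3, #12  (cmp 8,12)
BNE loop: taken
LSR r7, r7, #3 → r7=0>>3=0
AND r5, r5, r3 → r5=0&8=0
ADD r3, r3, #2 → r3=8+2=10
CMP r3, #12  (cmp 10,12)
BNE loop: taken
LSR r7, r7, #3 → r7=0>>3=0
AND r5, r5, r3 → r5=0&10=0
ADD r3, r3, #2 → r3=10+2=12
CMP r3, #12  (cmp 12,12)
BNE loop: not taken
SUB r5, r7, #18 → r5=0-18=-18
halt.
Total executed instructions: 35.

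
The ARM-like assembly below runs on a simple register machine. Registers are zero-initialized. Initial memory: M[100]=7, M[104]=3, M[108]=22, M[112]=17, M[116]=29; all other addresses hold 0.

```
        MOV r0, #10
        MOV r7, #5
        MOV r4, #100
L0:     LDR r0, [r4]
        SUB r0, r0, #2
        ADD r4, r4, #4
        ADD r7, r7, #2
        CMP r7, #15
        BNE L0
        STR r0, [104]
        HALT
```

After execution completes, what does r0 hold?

27

r0=10
r7=5
r4=100
r0=M[100]=7
r0=7-2=5
r4=100+4=104
r7=5+2=7
CMP r7, #15  (cmp 7,15)
BNE L0: taken
r0=M[104]=3
r0=3-2=1
r4=104+4=108
r7=7+2=9
CMP r7, #15  (cmp 9,15)
BNE L0: taken
r0=M[108]=22
r0=22-2=20
r4=108+4=112
r7=9+2=11
CMP r7, #15  (cmp 11,15)
BNE L0: taken
r0=M[112]=17
r0=17-2=15
r4=112+4=116
r7=11+2=13
CMP r7, #15  (cmp 13,15)
BNE L0: taken
r0=M[116]=29
r0=29-2=27
r4=116+4=120
r7=13+2=15
CMP r7, #15  (cmp 15,15)
BNE L0: not taken
STR r0, [104] → M[104]=27
halt.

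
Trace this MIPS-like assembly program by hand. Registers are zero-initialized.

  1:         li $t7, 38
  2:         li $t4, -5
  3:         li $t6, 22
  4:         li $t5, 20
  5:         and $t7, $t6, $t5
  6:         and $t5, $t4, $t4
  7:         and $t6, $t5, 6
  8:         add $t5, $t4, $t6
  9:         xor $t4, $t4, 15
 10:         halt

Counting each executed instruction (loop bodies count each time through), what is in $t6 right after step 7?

2

after li $t7, 38: $t7=38
after li $t4, -5: $t4=-5
after li $t6, 22: $t6=22
after li $t5, 20: $t5=20
after and $t7, $t6, $t5: $t7=22&20=20
after and $t5, $t4, $t4: $t5=(-5)&(-5)=-5
after and $t6, $t5, 6: $t6=(-5)&6=2
After step 7: $t6 = 2.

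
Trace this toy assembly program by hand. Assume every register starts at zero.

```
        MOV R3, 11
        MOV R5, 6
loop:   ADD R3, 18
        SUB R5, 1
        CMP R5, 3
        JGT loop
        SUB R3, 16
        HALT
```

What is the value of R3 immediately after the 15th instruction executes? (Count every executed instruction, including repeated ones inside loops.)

49

MOV R3, 11 → R3=11
MOV R5, 6 → R5=6
ADD R3, 18 → R3=11+18=29
SUB R5, 1 → R5=6-1=5
CMP R5, 3  (cmp 5,3)
JGT loop: taken
ADD R3, 18 → R3=29+18=47
SUB R5, 1 → R5=5-1=4
CMP R5, 3  (cmp 4,3)
JGT loop: taken
ADD R3, 18 → R3=47+18=65
SUB R5, 1 → R5=4-1=3
CMP R5, 3  (cmp 3,3)
JGT loop: not taken
SUB R3, 16 → R3=65-16=49
After step 15: R3 = 49.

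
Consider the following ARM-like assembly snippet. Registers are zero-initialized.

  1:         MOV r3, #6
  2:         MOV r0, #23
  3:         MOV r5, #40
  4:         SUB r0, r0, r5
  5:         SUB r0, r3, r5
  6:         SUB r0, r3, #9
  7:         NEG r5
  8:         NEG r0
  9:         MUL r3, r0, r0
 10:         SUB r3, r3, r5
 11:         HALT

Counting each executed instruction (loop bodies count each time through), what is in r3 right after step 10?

after MOV r3, #6: r3=6
after MOV r0, #23: r0=23
after MOV r5, #40: r5=40
after SUB r0, r0, r5: r0=23-40=-17
after SUB r0, r3, r5: r0=6-40=-34
after SUB r0, r3, #9: r0=6-9=-3
after NEG r5: r5=-(40)=-40
after NEG r0: r0=-(-3)=3
after MUL r3, r0, r0: r3=3*3=9
after SUB r3, r3, r5: r3=9-(-40)=49
After step 10: r3 = 49.

49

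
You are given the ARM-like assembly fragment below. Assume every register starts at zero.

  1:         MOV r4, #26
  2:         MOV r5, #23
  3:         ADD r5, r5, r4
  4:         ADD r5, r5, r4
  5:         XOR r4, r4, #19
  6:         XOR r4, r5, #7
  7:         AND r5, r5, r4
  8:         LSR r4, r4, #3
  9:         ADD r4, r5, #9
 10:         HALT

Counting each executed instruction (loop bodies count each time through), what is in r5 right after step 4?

r4=26
r5=23
r5=23+26=49
r5=49+26=75
After step 4: r5 = 75.

75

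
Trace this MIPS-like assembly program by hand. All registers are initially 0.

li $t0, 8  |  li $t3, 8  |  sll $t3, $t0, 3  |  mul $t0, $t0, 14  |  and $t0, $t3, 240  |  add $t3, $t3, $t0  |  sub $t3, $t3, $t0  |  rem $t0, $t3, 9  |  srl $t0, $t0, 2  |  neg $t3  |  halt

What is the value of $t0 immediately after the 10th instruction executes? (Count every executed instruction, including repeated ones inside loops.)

0

after li $t0, 8: $t0=8
after li $t3, 8: $t3=8
after sll $t3, $t0, 3: $t3=8<<3=64
after mul $t0, $t0, 14: $t0=8*14=112
after and $t0, $t3, 240: $t0=64&240=64
after add $t3, $t3, $t0: $t3=64+64=128
after sub $t3, $t3, $t0: $t3=128-64=64
after rem $t0, $t3, 9: $t0=64%9=1
after srl $t0, $t0, 2: $t0=1>>2=0
after neg $t3: $t3=-(64)=-64
After step 10: $t0 = 0.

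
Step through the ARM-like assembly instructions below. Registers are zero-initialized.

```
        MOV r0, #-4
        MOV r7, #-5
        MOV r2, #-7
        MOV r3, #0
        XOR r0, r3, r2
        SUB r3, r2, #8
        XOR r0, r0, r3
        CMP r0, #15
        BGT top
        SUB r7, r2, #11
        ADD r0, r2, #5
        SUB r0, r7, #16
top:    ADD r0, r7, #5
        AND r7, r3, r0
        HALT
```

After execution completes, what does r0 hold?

-13

r0=-4
r7=-5
r2=-7
r3=0
r0=0^(-7)=-7
r3=(-7)-8=-15
r0=(-7)^(-15)=8
CMP r0, #15  (cmp 8,15)
BGT top: not taken
r7=(-7)-11=-18
r0=(-7)+5=-2
r0=(-18)-16=-34
r0=(-18)+5=-13
r7=(-15)&(-13)=-15
halt.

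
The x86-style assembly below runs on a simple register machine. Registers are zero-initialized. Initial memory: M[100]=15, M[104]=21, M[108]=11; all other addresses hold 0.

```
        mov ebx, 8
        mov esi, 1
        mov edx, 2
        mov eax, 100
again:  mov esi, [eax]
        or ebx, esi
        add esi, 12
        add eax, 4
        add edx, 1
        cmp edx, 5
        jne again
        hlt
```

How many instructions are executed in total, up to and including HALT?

after mov ebx, 8: ebx=8
after mov esi, 1: esi=1
after mov edx, 2: edx=2
after mov eax, 100: eax=100
after mov esi, [eax]: esi=M[100]=15
after or ebx, esi: ebx=8|15=15
after add esi, 12: esi=15+12=27
after add eax, 4: eax=100+4=104
after add edx, 1: edx=2+1=3
cmp edx, 5  (cmp 3,5)
jne again: taken
after mov esi, [eax]: esi=M[104]=21
after or ebx, esi: ebx=15|21=31
after add esi, 12: esi=21+12=33
after add eax, 4: eax=104+4=108
after add edx, 1: edx=3+1=4
cmp edx, 5  (cmp 4,5)
jne again: taken
after mov esi, [eax]: esi=M[108]=11
after or ebx, esi: ebx=31|11=31
after add esi, 12: esi=11+12=23
after add eax, 4: eax=108+4=112
after add edx, 1: edx=4+1=5
cmp edx, 5  (cmp 5,5)
jne again: not taken
halt.
Total executed instructions: 26.

26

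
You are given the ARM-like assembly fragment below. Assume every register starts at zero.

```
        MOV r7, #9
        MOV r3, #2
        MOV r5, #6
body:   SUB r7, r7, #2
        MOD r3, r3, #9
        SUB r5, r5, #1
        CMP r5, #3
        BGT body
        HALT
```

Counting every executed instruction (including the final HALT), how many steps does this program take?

after MOV r7, #9: r7=9
after MOV r3, #2: r3=2
after MOV r5, #6: r5=6
after SUB r7, r7, #2: r7=9-2=7
after MOD r3, r3, #9: r3=2%9=2
after SUB r5, r5, #1: r5=6-1=5
CMP r5, #3  (cmp 5,3)
BGT body: taken
after SUB r7, r7, #2: r7=7-2=5
after MOD r3, r3, #9: r3=2%9=2
after SUB r5, r5, #1: r5=5-1=4
CMP r5, #3  (cmp 4,3)
BGT body: taken
after SUB r7, r7, #2: r7=5-2=3
after MOD r3, r3, #9: r3=2%9=2
after SUB r5, r5, #1: r5=4-1=3
CMP r5, #3  (cmp 3,3)
BGT body: not taken
halt.
Total executed instructions: 19.

19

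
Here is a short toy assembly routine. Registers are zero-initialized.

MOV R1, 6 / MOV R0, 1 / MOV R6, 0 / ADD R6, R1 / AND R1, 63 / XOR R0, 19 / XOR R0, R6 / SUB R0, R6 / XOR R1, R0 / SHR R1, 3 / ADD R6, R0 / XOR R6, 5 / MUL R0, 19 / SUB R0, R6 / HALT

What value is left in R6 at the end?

17

after MOV R1, 6: R1=6
after MOV R0, 1: R0=1
after MOV R6, 0: R6=0
after ADD R6, R1: R6=0+6=6
after AND R1, 63: R1=6&63=6
after XOR R0, 19: R0=1^19=18
after XOR R0, R6: R0=18^6=20
after SUB R0, R6: R0=20-6=14
after XOR R1, R0: R1=6^14=8
after SHR R1, 3: R1=8>>3=1
after ADD R6, R0: R6=6+14=20
after XOR R6, 5: R6=20^5=17
after MUL R0, 19: R0=14*19=266
after SUB R0, R6: R0=266-17=249
halt.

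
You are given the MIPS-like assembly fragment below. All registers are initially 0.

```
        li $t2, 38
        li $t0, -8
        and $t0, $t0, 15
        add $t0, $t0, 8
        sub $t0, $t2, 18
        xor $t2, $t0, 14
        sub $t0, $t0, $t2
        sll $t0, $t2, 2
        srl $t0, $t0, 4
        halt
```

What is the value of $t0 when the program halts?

li $t2, 38 → $t2=38
li $t0, -8 → $t0=-8
and $t0, $t0, 15 → $t0=(-8)&15=8
add $t0, $t0, 8 → $t0=8+8=16
sub $t0, $t2, 18 → $t0=38-18=20
xor $t2, $t0, 14 → $t2=20^14=26
sub $t0, $t0, $t2 → $t0=20-26=-6
sll $t0, $t2, 2 → $t0=26<<2=104
srl $t0, $t0, 4 → $t0=104>>4=6
halt.

6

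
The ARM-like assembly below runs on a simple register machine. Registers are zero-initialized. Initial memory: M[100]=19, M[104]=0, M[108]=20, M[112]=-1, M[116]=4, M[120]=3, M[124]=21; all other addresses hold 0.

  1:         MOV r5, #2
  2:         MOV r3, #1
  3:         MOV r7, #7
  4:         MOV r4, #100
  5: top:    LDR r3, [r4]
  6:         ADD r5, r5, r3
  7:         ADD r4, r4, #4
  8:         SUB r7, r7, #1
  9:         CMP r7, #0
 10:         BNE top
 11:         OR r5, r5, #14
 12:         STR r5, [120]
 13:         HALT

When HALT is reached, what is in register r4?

r5=2
r3=1
r7=7
r4=100
r3=M[100]=19
r5=2+19=21
r4=100+4=104
r7=7-1=6
CMP r7, #0  (cmp 6,0)
BNE top: taken
r3=M[104]=0
r5=21+0=21
r4=104+4=108
r7=6-1=5
CMP r7, #0  (cmp 5,0)
BNE top: taken
r3=M[108]=20
r5=21+20=41
r4=108+4=112
r7=5-1=4
CMP r7, #0  (cmp 4,0)
BNE top: taken
r3=M[112]=-1
r5=41+(-1)=40
r4=112+4=116
r7=4-1=3
CMP r7, #0  (cmp 3,0)
BNE top: taken
r3=M[116]=4
r5=40+4=44
r4=116+4=120
r7=3-1=2
CMP r7, #0  (cmp 2,0)
BNE top: taken
r3=M[120]=3
r5=44+3=47
r4=120+4=124
r7=2-1=1
CMP r7, #0  (cmp 1,0)
BNE top: taken
r3=M[124]=21
r5=47+21=68
r4=124+4=128
r7=1-1=0
CMP r7, #0  (cmp 0,0)
BNE top: not taken
r5=68|14=78
STR r5, [120] → M[120]=78
halt.

128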